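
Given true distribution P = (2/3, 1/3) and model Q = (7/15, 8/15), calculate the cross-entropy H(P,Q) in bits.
1.0353 bits

Cross-entropy: H(P,Q) = -Σ p(x) log q(x)

Alternatively: H(P,Q) = H(P) + D_KL(P||Q)
H(P) = 0.9183 bits
D_KL(P||Q) = 0.1170 bits

H(P,Q) = 0.9183 + 0.1170 = 1.0353 bits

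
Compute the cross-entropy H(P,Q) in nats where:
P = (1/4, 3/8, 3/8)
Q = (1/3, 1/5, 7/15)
1.1640 nats

Cross-entropy: H(P,Q) = -Σ p(x) log q(x)

Alternatively: H(P,Q) = H(P) + D_KL(P||Q)
H(P) = 1.0822 nats
D_KL(P||Q) = 0.0818 nats

H(P,Q) = 1.0822 + 0.0818 = 1.1640 nats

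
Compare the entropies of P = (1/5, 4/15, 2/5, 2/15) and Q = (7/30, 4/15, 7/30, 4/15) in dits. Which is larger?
Q

Computing entropies in dits:
H(P) = 0.5687
H(Q) = 0.6011

Distribution Q has higher entropy.

Intuition: The distribution closer to uniform (more spread out) has higher entropy.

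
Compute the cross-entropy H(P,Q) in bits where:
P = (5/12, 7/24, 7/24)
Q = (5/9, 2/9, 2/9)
1.6191 bits

Cross-entropy: H(P,Q) = -Σ p(x) log q(x)

Alternatively: H(P,Q) = H(P) + D_KL(P||Q)
H(P) = 1.5632 bits
D_KL(P||Q) = 0.0559 bits

H(P,Q) = 1.5632 + 0.0559 = 1.6191 bits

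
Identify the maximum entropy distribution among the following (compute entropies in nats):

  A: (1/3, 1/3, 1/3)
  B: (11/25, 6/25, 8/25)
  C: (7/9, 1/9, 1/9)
A

For a discrete distribution over n outcomes, entropy is maximized by the uniform distribution.

Computing entropies:
H(A) = 1.0986 nats
H(B) = 1.0684 nats
H(C) = 0.6837 nats

The uniform distribution (where all probabilities equal 1/3) achieves the maximum entropy of log_e(3) = 1.0986 nats.

Distribution A has the highest entropy.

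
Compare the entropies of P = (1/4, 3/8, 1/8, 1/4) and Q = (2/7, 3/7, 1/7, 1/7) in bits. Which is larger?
P

Computing entropies in bits:
H(P) = 1.9056
H(Q) = 1.8424

Distribution P has higher entropy.

Intuition: The distribution closer to uniform (more spread out) has higher entropy.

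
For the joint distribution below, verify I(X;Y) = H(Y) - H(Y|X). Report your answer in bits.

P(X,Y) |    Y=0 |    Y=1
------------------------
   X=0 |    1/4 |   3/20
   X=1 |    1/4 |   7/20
I(X;Y) = 0.0303 bits

Mutual information has multiple equivalent forms:
- I(X;Y) = H(X) - H(X|Y)
- I(X;Y) = H(Y) - H(Y|X)
- I(X;Y) = H(X) + H(Y) - H(X,Y)

Computing all quantities:
H(X) = 0.9710, H(Y) = 1.0000, H(X,Y) = 1.9406
H(X|Y) = 0.9406, H(Y|X) = 0.9697

Verification:
H(X) - H(X|Y) = 0.9710 - 0.9406 = 0.0303
H(Y) - H(Y|X) = 1.0000 - 0.9697 = 0.0303
H(X) + H(Y) - H(X,Y) = 0.9710 + 1.0000 - 1.9406 = 0.0303

All forms give I(X;Y) = 0.0303 bits. ✓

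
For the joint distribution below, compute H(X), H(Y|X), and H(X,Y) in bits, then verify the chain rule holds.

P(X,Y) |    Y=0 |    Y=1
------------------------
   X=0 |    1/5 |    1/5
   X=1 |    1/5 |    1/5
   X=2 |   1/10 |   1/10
H(X,Y) = 2.5219, H(X) = 1.5219, H(Y|X) = 1.0000 (all in bits)

Chain rule: H(X,Y) = H(X) + H(Y|X)

Left side — joint entropy directly:
H(X,Y) = -Σ p(x,y) log p(x,y) = 2.5219 bits

Right side — compute H(Y|X) from the conditional distributions:
P(X) = (2/5, 2/5, 1/5), so H(X) = 1.5219 bits
H(Y|X) = Σ_x P(X=x) · H(Y|X=x):
  P(Y|X=0) = (1/2, 1/2), H(Y|X=0) = 1.0000, weight P(X=0) = 2/5
  P(Y|X=1) = (1/2, 1/2), H(Y|X=1) = 1.0000, weight P(X=1) = 2/5
  P(Y|X=2) = (1/2, 1/2), H(Y|X=2) = 1.0000, weight P(X=2) = 1/5
H(Y|X) = 1.0000 bits

H(X) + H(Y|X) = 1.5219 + 1.0000 = 2.5219 bits

Both sides equal 2.5219 bits. ✓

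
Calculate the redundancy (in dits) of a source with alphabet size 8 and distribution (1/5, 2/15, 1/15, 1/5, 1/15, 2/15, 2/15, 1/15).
0.0383 dits

Redundancy measures how far a source is from maximum entropy:
R = H_max - H(X)

Maximum entropy for 8 symbols: H_max = log_10(8) = 0.9031 dits
Actual entropy: H(X) = 0.8648 dits
Redundancy: R = 0.9031 - 0.8648 = 0.0383 dits

This redundancy represents potential for compression: the source could be compressed by 0.0383 dits per symbol.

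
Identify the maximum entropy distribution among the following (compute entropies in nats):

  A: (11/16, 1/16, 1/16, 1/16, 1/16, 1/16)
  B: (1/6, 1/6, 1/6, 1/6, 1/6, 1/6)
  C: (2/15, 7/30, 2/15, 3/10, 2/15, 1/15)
B

For a discrete distribution over n outcomes, entropy is maximized by the uniform distribution.

Computing entropies:
H(A) = 1.1240 nats
H(B) = 1.7918 nats
H(C) = 1.6873 nats

The uniform distribution (where all probabilities equal 1/6) achieves the maximum entropy of log_e(6) = 1.7918 nats.

Distribution B has the highest entropy.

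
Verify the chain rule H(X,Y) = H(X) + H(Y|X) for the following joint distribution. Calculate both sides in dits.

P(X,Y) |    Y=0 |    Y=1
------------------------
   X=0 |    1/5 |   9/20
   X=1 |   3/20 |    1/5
H(X,Y) = 0.5592, H(X) = 0.2812, H(Y|X) = 0.2780 (all in dits)

Chain rule: H(X,Y) = H(X) + H(Y|X)

Left side — joint entropy directly:
H(X,Y) = -Σ p(x,y) log p(x,y) = 0.5592 dits

Right side — compute H(Y|X) from the conditional distributions:
P(X) = (13/20, 7/20), so H(X) = 0.2812 dits
H(Y|X) = Σ_x P(X=x) · H(Y|X=x):
  P(Y|X=0) = (4/13, 9/13), H(Y|X=0) = 0.2681, weight P(X=0) = 13/20
  P(Y|X=1) = (3/7, 4/7), H(Y|X=1) = 0.2966, weight P(X=1) = 7/20
H(Y|X) = 0.2780 dits

H(X) + H(Y|X) = 0.2812 + 0.2780 = 0.5592 dits

Both sides equal 0.5592 dits. ✓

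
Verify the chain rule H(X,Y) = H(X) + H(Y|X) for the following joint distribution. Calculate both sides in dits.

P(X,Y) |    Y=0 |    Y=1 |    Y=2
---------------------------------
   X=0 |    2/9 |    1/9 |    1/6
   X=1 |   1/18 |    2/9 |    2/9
H(X,Y) = 0.7409, H(X) = 0.3010, H(Y|X) = 0.4399 (all in dits)

Chain rule: H(X,Y) = H(X) + H(Y|X)

Left side — joint entropy directly:
H(X,Y) = -Σ p(x,y) log p(x,y) = 0.7409 dits

Right side — compute H(Y|X) from the conditional distributions:
P(X) = (1/2, 1/2), so H(X) = 0.3010 dits
H(Y|X) = Σ_x P(X=x) · H(Y|X=x):
  P(Y|X=0) = (4/9, 2/9, 1/3), H(Y|X=0) = 0.4607, weight P(X=0) = 1/2
  P(Y|X=1) = (1/9, 4/9, 4/9), H(Y|X=1) = 0.4191, weight P(X=1) = 1/2
H(Y|X) = 0.4399 dits

H(X) + H(Y|X) = 0.3010 + 0.4399 = 0.7409 dits

Both sides equal 0.7409 dits. ✓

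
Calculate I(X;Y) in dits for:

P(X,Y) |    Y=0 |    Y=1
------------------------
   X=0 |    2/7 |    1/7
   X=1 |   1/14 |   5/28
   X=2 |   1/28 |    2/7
0.0589 dits

Mutual information: I(X;Y) = H(X) + H(Y) - H(X,Y)

Marginals:
P(X) = (3/7, 1/4, 9/28), H(X) = 0.4667 dits
P(Y) = (11/28, 17/28), H(Y) = 0.2910 dits

Joint entropy: H(X,Y) = 0.6988 dits

I(X;Y) = 0.4667 + 0.2910 - 0.6988 = 0.0589 dits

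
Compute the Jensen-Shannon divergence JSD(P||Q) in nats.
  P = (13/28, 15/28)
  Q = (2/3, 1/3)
0.0210 nats

Jensen-Shannon divergence is:
JSD(P||Q) = 0.5 × D_KL(P||M) + 0.5 × D_KL(Q||M)
where M = 0.5 × (P + Q) is the mixture distribution.

M = 0.5 × (13/28, 15/28) + 0.5 × (2/3, 1/3) = (0.565476, 0.434524)

D_KL(P||M) = 0.0206 nats
D_KL(Q||M) = 0.0214 nats

JSD(P||Q) = 0.5 × 0.0206 + 0.5 × 0.0214 = 0.0210 nats

Unlike KL divergence, JSD is symmetric and bounded: 0 ≤ JSD ≤ log(2).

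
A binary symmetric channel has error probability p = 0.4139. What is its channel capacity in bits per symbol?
0.0215 bits

For a binary symmetric channel (BSC) with error probability p:
Capacity C = 1 - H(p) bits per symbol

where H(p) = -p log₂(p) - (1-p) log₂(1-p) is the binary entropy function.

H(0.4139) = 0.9785 bits
C = 1 - 0.9785 = 0.0215 bits per symbol

This means we can reliably transmit up to 0.0215 bits of information per channel use.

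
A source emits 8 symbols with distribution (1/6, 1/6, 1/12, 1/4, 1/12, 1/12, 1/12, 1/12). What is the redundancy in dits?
0.0435 dits

Redundancy measures how far a source is from maximum entropy:
R = H_max - H(X)

Maximum entropy for 8 symbols: H_max = log_10(8) = 0.9031 dits
Actual entropy: H(X) = 0.8596 dits
Redundancy: R = 0.9031 - 0.8596 = 0.0435 dits

This redundancy represents potential for compression: the source could be compressed by 0.0435 dits per symbol.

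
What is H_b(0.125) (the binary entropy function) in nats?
0.3768 nats

The binary entropy function is:
H(p) = -p log(p) - (1-p) log(1-p)

H(0.125) = -0.125 × log_e(0.125) - 0.875 × log_e(0.875)
H(0.125) = 0.3768 nats

Note: Binary entropy is maximized at p=0.5 (H=1 bit) and minimized at p=0 or p=1 (H=0).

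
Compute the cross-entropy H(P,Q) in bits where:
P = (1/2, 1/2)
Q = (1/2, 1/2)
1.0000 bits

Cross-entropy: H(P,Q) = -Σ p(x) log q(x)

Alternatively: H(P,Q) = H(P) + D_KL(P||Q)
H(P) = 1.0000 bits
D_KL(P||Q) = 0.0000 bits

H(P,Q) = 1.0000 + 0.0000 = 1.0000 bits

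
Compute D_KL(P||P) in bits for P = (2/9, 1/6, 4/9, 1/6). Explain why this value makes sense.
0.0000 bits

KL divergence satisfies the Gibbs inequality: D_KL(P||Q) ≥ 0 for all distributions P, Q.

D_KL(P||Q) = Σ p(x) log(p(x)/q(x))
Each term is p(x) × log_2(p(x)/p(x)) = p(x) × log_2(1) = 0, so the sum is 0.
D_KL(P||Q) = 0.0000 bits

When P = Q, the KL divergence is exactly 0, as there is no 'divergence' between identical distributions.

This non-negativity is a fundamental property: relative entropy cannot be negative because it measures how different Q is from P.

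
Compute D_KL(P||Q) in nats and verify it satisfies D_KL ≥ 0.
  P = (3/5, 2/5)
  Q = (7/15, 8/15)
0.0357 nats

KL divergence satisfies the Gibbs inequality: D_KL(P||Q) ≥ 0 for all distributions P, Q.

D_KL(P||Q) = Σ p(x) log(p(x)/q(x))
Term by term:
  x=0: 3/5 × log_e[(3/5)/(7/15)] = 0.1508
  x=1: 2/5 × log_e[(2/5)/(8/15)] = -0.1151
D_KL(P||Q) = 0.0357 nats

D_KL(P||Q) = 0.0357 ≥ 0 ✓

This non-negativity is a fundamental property: relative entropy cannot be negative because it measures how different Q is from P.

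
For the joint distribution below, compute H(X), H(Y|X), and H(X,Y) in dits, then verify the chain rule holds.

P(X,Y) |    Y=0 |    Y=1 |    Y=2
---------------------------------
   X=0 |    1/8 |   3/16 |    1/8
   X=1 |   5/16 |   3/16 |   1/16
H(X,Y) = 0.7315, H(X) = 0.2976, H(Y|X) = 0.4339 (all in dits)

Chain rule: H(X,Y) = H(X) + H(Y|X)

Left side — joint entropy directly:
H(X,Y) = -Σ p(x,y) log p(x,y) = 0.7315 dits

Right side — compute H(Y|X) from the conditional distributions:
P(X) = (7/16, 9/16), so H(X) = 0.2976 dits
H(Y|X) = Σ_x P(X=x) · H(Y|X=x):
  P(Y|X=0) = (2/7, 3/7, 2/7), H(Y|X=0) = 0.4686, weight P(X=0) = 7/16
  P(Y|X=1) = (5/9, 1/3, 1/9), H(Y|X=1) = 0.4069, weight P(X=1) = 9/16
H(Y|X) = 0.4339 dits

H(X) + H(Y|X) = 0.2976 + 0.4339 = 0.7315 dits

Both sides equal 0.7315 dits. ✓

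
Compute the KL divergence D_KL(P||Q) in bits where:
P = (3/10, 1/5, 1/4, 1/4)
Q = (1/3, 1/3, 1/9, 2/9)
0.1420 bits

KL divergence: D_KL(P||Q) = Σ p(x) log(p(x)/q(x))

Computing term by term:
  x=0: 3/10 × log_2[(3/10)/(1/3)] = 3/10 × -0.1520 = -0.0456
  x=1: 1/5 × log_2[(1/5)/(1/3)] = 1/5 × -0.7370 = -0.1474
  x=2: 1/4 × log_2[(1/4)/(1/9)] = 1/4 × 1.1699 = 0.2925
  x=3: 1/4 × log_2[(1/4)/(2/9)] = 1/4 × 0.1699 = 0.0425

D_KL(P||Q) = 0.1420 bits

Note: KL divergence is always non-negative and equals 0 iff P = Q.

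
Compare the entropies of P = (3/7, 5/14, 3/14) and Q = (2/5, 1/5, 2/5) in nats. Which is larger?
P

Computing entropies in nats:
H(P) = 1.0609
H(Q) = 1.0549

Distribution P has higher entropy.

Intuition: The distribution closer to uniform (more spread out) has higher entropy.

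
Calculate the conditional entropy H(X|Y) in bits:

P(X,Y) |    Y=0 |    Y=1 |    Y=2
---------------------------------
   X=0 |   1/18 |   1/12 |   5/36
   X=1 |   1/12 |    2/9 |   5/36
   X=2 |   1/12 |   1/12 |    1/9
1.5102 bits

Using the chain rule: H(X|Y) = H(X,Y) - H(Y)

First, compute H(X,Y) = 3.0522 bits

Marginal P(Y) = (2/9, 7/18, 7/18)
H(Y) = 1.5420 bits

H(X|Y) = H(X,Y) - H(Y) = 3.0522 - 1.5420 = 1.5102 bits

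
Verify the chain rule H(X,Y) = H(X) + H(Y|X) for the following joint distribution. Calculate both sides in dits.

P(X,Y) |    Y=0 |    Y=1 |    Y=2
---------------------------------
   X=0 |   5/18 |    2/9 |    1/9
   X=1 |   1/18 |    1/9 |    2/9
H(X,Y) = 0.7266, H(X) = 0.2902, H(Y|X) = 0.4364 (all in dits)

Chain rule: H(X,Y) = H(X) + H(Y|X)

Left side — joint entropy directly:
H(X,Y) = -Σ p(x,y) log p(x,y) = 0.7266 dits

Right side — compute H(Y|X) from the conditional distributions:
P(X) = (11/18, 7/18), so H(X) = 0.2902 dits
H(Y|X) = Σ_x P(X=x) · H(Y|X=x):
  P(Y|X=0) = (5/11, 4/11, 2/11), H(Y|X=0) = 0.4500, weight P(X=0) = 11/18
  P(Y|X=1) = (1/7, 2/7, 4/7), H(Y|X=1) = 0.4151, weight P(X=1) = 7/18
H(Y|X) = 0.4364 dits

H(X) + H(Y|X) = 0.2902 + 0.4364 = 0.7266 dits

Both sides equal 0.7266 dits. ✓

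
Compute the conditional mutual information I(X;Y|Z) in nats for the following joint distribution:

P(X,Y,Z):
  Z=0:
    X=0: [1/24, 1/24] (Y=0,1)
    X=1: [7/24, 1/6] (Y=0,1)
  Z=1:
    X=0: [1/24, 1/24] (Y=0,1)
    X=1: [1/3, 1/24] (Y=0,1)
0.0314 nats

Conditional mutual information: I(X;Y|Z) = H(X|Z) + H(Y|Z) - H(X,Y|Z)

H(Z) = 0.6897
H(X,Z) = 1.1395 → H(X|Z) = 0.4499
H(Y,Z) = 1.2679 → H(Y|Z) = 0.5782
H(X,Y,Z) = 1.6863 → H(X,Y|Z) = 0.9966

I(X;Y|Z) = 0.4499 + 0.5782 - 0.9966 = 0.0314 nats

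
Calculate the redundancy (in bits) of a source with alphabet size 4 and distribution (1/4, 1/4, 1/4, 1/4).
0.0000 bits

Redundancy measures how far a source is from maximum entropy:
R = H_max - H(X)

Maximum entropy for 4 symbols: H_max = log_2(4) = 2.0000 bits
Actual entropy: H(X) = 2.0000 bits
Redundancy: R = 2.0000 - 2.0000 = 0.0000 bits

This redundancy represents potential for compression: the source could be compressed by 0.0000 bits per symbol.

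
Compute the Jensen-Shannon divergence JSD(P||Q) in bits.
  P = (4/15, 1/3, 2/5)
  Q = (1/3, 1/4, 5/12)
0.0071 bits

Jensen-Shannon divergence is:
JSD(P||Q) = 0.5 × D_KL(P||M) + 0.5 × D_KL(Q||M)
where M = 0.5 × (P + Q) is the mixture distribution.

M = 0.5 × (4/15, 1/3, 2/5) + 0.5 × (1/3, 1/4, 5/12) = (3/10, 7/24, 0.408333)

D_KL(P||M) = 0.0070 bits
D_KL(Q||M) = 0.0072 bits

JSD(P||Q) = 0.5 × 0.0070 + 0.5 × 0.0072 = 0.0071 bits

Unlike KL divergence, JSD is symmetric and bounded: 0 ≤ JSD ≤ log(2).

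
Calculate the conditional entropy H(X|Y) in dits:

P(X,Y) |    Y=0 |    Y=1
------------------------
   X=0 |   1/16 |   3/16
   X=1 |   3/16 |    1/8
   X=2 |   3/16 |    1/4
0.4500 dits

Using the chain rule: H(X|Y) = H(X,Y) - H(Y)

First, compute H(X,Y) = 0.7476 dits

Marginal P(Y) = (7/16, 9/16)
H(Y) = 0.2976 dits

H(X|Y) = H(X,Y) - H(Y) = 0.7476 - 0.2976 = 0.4500 dits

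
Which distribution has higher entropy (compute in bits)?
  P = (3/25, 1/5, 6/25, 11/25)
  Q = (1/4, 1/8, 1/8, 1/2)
P

Computing entropies in bits:
H(P) = 1.8467
H(Q) = 1.7500

Distribution P has higher entropy.

Intuition: The distribution closer to uniform (more spread out) has higher entropy.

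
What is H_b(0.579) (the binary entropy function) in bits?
0.9819 bits

The binary entropy function is:
H(p) = -p log(p) - (1-p) log(1-p)

H(0.579) = -0.579 × log_2(0.579) - 0.421 × log_2(0.421)
H(0.579) = 0.9819 bits

Note: Binary entropy is maximized at p=0.5 (H=1 bit) and minimized at p=0 or p=1 (H=0).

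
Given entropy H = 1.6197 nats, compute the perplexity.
5.0516

Perplexity is e^H (or exp(H) for natural log).

H = 1.6197 nats
Perplexity = e^1.6197 = 5.0516

Interpretation: The model's uncertainty is equivalent to choosing uniformly among 5.1 options.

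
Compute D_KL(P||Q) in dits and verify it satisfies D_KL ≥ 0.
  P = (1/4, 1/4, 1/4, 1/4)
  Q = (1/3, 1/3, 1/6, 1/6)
0.0256 dits

KL divergence satisfies the Gibbs inequality: D_KL(P||Q) ≥ 0 for all distributions P, Q.

D_KL(P||Q) = Σ p(x) log(p(x)/q(x))
Term by term:
  x=0: 1/4 × log_10[(1/4)/(1/3)] = -0.0312
  x=1: 1/4 × log_10[(1/4)/(1/3)] = -0.0312
  x=2: 1/4 × log_10[(1/4)/(1/6)] = 0.0440
  x=3: 1/4 × log_10[(1/4)/(1/6)] = 0.0440
D_KL(P||Q) = 0.0256 dits

D_KL(P||Q) = 0.0256 ≥ 0 ✓

This non-negativity is a fundamental property: relative entropy cannot be negative because it measures how different Q is from P.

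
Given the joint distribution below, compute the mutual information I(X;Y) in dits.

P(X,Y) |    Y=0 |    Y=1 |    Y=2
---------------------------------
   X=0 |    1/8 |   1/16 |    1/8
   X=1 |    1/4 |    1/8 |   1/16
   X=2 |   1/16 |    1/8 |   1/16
0.0278 dits

Mutual information: I(X;Y) = H(X) + H(Y) - H(X,Y)

Marginals:
P(X) = (5/16, 7/16, 1/4), H(X) = 0.4654 dits
P(Y) = (7/16, 5/16, 1/4), H(Y) = 0.4654 dits

Joint entropy: H(X,Y) = 0.9031 dits

I(X;Y) = 0.4654 + 0.4654 - 0.9031 = 0.0278 dits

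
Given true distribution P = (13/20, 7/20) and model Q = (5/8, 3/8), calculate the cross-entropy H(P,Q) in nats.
0.6488 nats

Cross-entropy: H(P,Q) = -Σ p(x) log q(x)

Alternatively: H(P,Q) = H(P) + D_KL(P||Q)
H(P) = 0.6474 nats
D_KL(P||Q) = 0.0013 nats

H(P,Q) = 0.6474 + 0.0013 = 0.6488 nats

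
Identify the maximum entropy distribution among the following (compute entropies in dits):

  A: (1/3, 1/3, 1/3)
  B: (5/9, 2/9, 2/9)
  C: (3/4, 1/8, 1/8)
A

For a discrete distribution over n outcomes, entropy is maximized by the uniform distribution.

Computing entropies:
H(A) = 0.4771 dits
H(B) = 0.4321 dits
H(C) = 0.3195 dits

The uniform distribution (where all probabilities equal 1/3) achieves the maximum entropy of log_10(3) = 0.4771 dits.

Distribution A has the highest entropy.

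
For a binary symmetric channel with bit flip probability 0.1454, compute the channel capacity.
0.4018 bits

For a binary symmetric channel (BSC) with error probability p:
Capacity C = 1 - H(p) bits per symbol

where H(p) = -p log₂(p) - (1-p) log₂(1-p) is the binary entropy function.

H(0.1454) = 0.5982 bits
C = 1 - 0.5982 = 0.4018 bits per symbol

This means we can reliably transmit up to 0.4018 bits of information per channel use.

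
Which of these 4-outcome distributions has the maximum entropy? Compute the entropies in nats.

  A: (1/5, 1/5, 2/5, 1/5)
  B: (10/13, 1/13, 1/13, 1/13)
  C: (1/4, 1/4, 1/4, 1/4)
C

For a discrete distribution over n outcomes, entropy is maximized by the uniform distribution.

Computing entropies:
H(A) = 1.3322 nats
H(B) = 0.7937 nats
H(C) = 1.3863 nats

The uniform distribution (where all probabilities equal 1/4) achieves the maximum entropy of log_e(4) = 1.3863 nats.

Distribution C has the highest entropy.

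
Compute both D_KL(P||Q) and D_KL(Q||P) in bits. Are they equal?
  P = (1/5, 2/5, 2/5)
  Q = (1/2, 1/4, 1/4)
D_KL(P||Q) = 0.2781, D_KL(Q||P) = 0.3219

KL divergence is not symmetric: D_KL(P||Q) ≠ D_KL(Q||P) in general.

D_KL(P||Q) = 0.2781 bits
D_KL(Q||P) = 0.3219 bits

No, they are not equal!

This asymmetry is why KL divergence is not a true distance metric.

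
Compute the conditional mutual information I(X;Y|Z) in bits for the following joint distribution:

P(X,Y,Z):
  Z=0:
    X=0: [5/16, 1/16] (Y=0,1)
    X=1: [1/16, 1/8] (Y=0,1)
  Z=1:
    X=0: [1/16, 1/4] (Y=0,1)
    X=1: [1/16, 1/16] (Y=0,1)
0.1276 bits

Conditional mutual information: I(X;Y|Z) = H(X|Z) + H(Y|Z) - H(X,Y|Z)

H(Z) = 0.9887
H(X,Z) = 1.8829 → H(X|Z) = 0.8942
H(Y,Z) = 1.8829 → H(Y|Z) = 0.8942
H(X,Y,Z) = 2.6494 → H(X,Y|Z) = 1.6607

I(X;Y|Z) = 0.8942 + 0.8942 - 1.6607 = 0.1276 bits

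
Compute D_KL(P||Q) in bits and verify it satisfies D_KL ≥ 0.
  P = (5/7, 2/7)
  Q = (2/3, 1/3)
0.0076 bits

KL divergence satisfies the Gibbs inequality: D_KL(P||Q) ≥ 0 for all distributions P, Q.

D_KL(P||Q) = Σ p(x) log(p(x)/q(x))
Term by term:
  x=0: 5/7 × log_2[(5/7)/(2/3)] = 0.0711
  x=1: 2/7 × log_2[(2/7)/(1/3)] = -0.0635
D_KL(P||Q) = 0.0076 bits

D_KL(P||Q) = 0.0076 ≥ 0 ✓

This non-negativity is a fundamental property: relative entropy cannot be negative because it measures how different Q is from P.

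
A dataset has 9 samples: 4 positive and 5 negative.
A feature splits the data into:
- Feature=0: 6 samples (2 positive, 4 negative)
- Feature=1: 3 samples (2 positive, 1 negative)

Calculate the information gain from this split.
0.0728 bits

Information Gain = H(Y) - H(Y|Feature)

Before split:
P(positive) = 4/9 = 0.4444
H(Y) = 0.9911 bits

After split:
Feature=0: H = 0.9183 bits (weight = 6/9)
Feature=1: H = 0.9183 bits (weight = 3/9)
H(Y|Feature) = (6/9)×0.9183 + (3/9)×0.9183 = 0.9183 bits

Information Gain = 0.9911 - 0.9183 = 0.0728 bits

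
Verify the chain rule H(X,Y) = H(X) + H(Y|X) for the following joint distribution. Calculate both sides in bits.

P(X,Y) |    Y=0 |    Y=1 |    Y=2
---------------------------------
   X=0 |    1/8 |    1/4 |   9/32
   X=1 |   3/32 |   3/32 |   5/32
H(X,Y) = 2.4485, H(X) = 0.9284, H(Y|X) = 1.5201 (all in bits)

Chain rule: H(X,Y) = H(X) + H(Y|X)

Left side — joint entropy directly:
H(X,Y) = -Σ p(x,y) log p(x,y) = 2.4485 bits

Right side — compute H(Y|X) from the conditional distributions:
P(X) = (21/32, 11/32), so H(X) = 0.9284 bits
H(Y|X) = Σ_x P(X=x) · H(Y|X=x):
  P(Y|X=0) = (4/21, 8/21, 3/7), H(Y|X=0) = 1.5100, weight P(X=0) = 21/32
  P(Y|X=1) = (3/11, 3/11, 5/11), H(Y|X=1) = 1.5395, weight P(X=1) = 11/32
H(Y|X) = 1.5201 bits

H(X) + H(Y|X) = 0.9284 + 1.5201 = 2.4485 bits

Both sides equal 2.4485 bits. ✓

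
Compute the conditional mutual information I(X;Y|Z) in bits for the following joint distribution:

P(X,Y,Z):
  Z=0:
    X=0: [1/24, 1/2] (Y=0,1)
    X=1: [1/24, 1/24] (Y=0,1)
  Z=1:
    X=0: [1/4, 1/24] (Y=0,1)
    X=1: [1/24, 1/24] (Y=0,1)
0.0895 bits

Conditional mutual information: I(X;Y|Z) = H(X|Z) + H(Y|Z) - H(X,Y|Z)

H(Z) = 0.9544
H(X,Z) = 1.5951 → H(X|Z) = 0.6406
H(Y,Z) = 1.5951 → H(Y|Z) = 0.6406
H(X,Y,Z) = 2.1462 → H(X,Y|Z) = 1.1918

I(X;Y|Z) = 0.6406 + 0.6406 - 1.1918 = 0.0895 bits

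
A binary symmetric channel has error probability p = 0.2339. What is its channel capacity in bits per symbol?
0.2153 bits

For a binary symmetric channel (BSC) with error probability p:
Capacity C = 1 - H(p) bits per symbol

where H(p) = -p log₂(p) - (1-p) log₂(1-p) is the binary entropy function.

H(0.2339) = 0.7847 bits
C = 1 - 0.7847 = 0.2153 bits per symbol

This means we can reliably transmit up to 0.2153 bits of information per channel use.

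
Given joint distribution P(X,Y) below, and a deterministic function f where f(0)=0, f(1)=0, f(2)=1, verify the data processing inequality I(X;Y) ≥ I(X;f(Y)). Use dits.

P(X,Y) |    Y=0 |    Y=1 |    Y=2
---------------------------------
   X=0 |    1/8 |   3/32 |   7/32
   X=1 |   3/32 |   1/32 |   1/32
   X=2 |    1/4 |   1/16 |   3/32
I(X;Y) = 0.0257, I(X;f(Y)) = 0.0185, inequality holds: 0.0257 ≥ 0.0185

Data Processing Inequality: For any Markov chain X → Y → Z, we have I(X;Y) ≥ I(X;Z).

Here Z = f(Y) is a deterministic function of Y, forming X → Y → Z.

Original I(X;Y) = 0.0257 dits

After applying f:
P(X,Z) where Z=f(Y):
- P(X,Z=0) = P(X,Y=0) + P(X,Y=1)
- P(X,Z=1) = P(X,Y=2)

I(X;Z) = I(X;f(Y)) = 0.0185 dits

Verification: 0.0257 ≥ 0.0185 ✓

Information cannot be created by processing; the function f can only lose information about X.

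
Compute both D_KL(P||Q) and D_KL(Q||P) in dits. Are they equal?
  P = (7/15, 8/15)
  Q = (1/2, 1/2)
D_KL(P||Q) = 0.0010, D_KL(Q||P) = 0.0010

KL divergence is not symmetric: D_KL(P||Q) ≠ D_KL(Q||P) in general.

D_KL(P||Q) = 0.0010 dits
D_KL(Q||P) = 0.0010 dits

In this case they happen to be equal (to 4 decimal places).

This asymmetry is why KL divergence is not a true distance metric.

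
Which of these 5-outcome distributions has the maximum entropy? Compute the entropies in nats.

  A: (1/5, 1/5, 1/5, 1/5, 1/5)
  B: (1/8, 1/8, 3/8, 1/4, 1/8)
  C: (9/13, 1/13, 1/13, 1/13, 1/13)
A

For a discrete distribution over n outcomes, entropy is maximized by the uniform distribution.

Computing entropies:
H(A) = 1.6094 nats
H(B) = 1.4942 nats
H(C) = 1.0438 nats

The uniform distribution (where all probabilities equal 1/5) achieves the maximum entropy of log_e(5) = 1.6094 nats.

Distribution A has the highest entropy.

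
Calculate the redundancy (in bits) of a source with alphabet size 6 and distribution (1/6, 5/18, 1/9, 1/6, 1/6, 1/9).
0.0747 bits

Redundancy measures how far a source is from maximum entropy:
R = H_max - H(X)

Maximum entropy for 6 symbols: H_max = log_2(6) = 2.5850 bits
Actual entropy: H(X) = 2.5102 bits
Redundancy: R = 2.5850 - 2.5102 = 0.0747 bits

This redundancy represents potential for compression: the source could be compressed by 0.0747 bits per symbol.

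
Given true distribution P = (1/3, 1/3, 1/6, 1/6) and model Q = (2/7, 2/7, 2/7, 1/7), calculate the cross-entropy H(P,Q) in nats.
1.3683 nats

Cross-entropy: H(P,Q) = -Σ p(x) log q(x)

Alternatively: H(P,Q) = H(P) + D_KL(P||Q)
H(P) = 1.3297 nats
D_KL(P||Q) = 0.0386 nats

H(P,Q) = 1.3297 + 0.0386 = 1.3683 nats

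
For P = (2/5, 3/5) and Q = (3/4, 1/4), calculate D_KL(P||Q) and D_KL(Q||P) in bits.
D_KL(P||Q) = 0.3951, D_KL(Q||P) = 0.3644

KL divergence is not symmetric: D_KL(P||Q) ≠ D_KL(Q||P) in general.

D_KL(P||Q) = 0.3951 bits
D_KL(Q||P) = 0.3644 bits

No, they are not equal!

This asymmetry is why KL divergence is not a true distance metric.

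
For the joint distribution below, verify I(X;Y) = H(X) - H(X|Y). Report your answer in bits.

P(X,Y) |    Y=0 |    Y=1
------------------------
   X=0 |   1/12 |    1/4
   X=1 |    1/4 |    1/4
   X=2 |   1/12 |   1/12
I(X;Y) = 0.0428 bits

Mutual information has multiple equivalent forms:
- I(X;Y) = H(X) - H(X|Y)
- I(X;Y) = H(Y) - H(Y|X)
- I(X;Y) = H(X) + H(Y) - H(X,Y)

Computing all quantities:
H(X) = 1.4591, H(Y) = 0.9799, H(X,Y) = 2.3962
H(X|Y) = 1.4164, H(Y|X) = 0.9371

Verification:
H(X) - H(X|Y) = 1.4591 - 1.4164 = 0.0428
H(Y) - H(Y|X) = 0.9799 - 0.9371 = 0.0428
H(X) + H(Y) - H(X,Y) = 1.4591 + 0.9799 - 2.3962 = 0.0428

All forms give I(X;Y) = 0.0428 bits. ✓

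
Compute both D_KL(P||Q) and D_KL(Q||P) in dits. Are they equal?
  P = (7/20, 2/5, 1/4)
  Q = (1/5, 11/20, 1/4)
D_KL(P||Q) = 0.0297, D_KL(Q||P) = 0.0275

KL divergence is not symmetric: D_KL(P||Q) ≠ D_KL(Q||P) in general.

D_KL(P||Q) = 0.0297 dits
D_KL(Q||P) = 0.0275 dits

No, they are not equal!

This asymmetry is why KL divergence is not a true distance metric.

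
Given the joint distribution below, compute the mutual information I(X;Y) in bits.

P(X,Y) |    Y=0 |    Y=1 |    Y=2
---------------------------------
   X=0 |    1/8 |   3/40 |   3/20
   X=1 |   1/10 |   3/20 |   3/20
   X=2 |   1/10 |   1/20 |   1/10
0.0272 bits

Mutual information: I(X;Y) = H(X) + H(Y) - H(X,Y)

Marginals:
P(X) = (7/20, 2/5, 1/4), H(X) = 1.5589 bits
P(Y) = (13/40, 11/40, 2/5), H(Y) = 1.5679 bits

Joint entropy: H(X,Y) = 3.0996 bits

I(X;Y) = 1.5589 + 1.5679 - 3.0996 = 0.0272 bits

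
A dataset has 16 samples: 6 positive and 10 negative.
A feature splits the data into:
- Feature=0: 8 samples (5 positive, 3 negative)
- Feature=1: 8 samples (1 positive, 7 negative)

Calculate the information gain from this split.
0.2054 bits

Information Gain = H(Y) - H(Y|Feature)

Before split:
P(positive) = 6/16 = 0.3750
H(Y) = 0.9544 bits

After split:
Feature=0: H = 0.9544 bits (weight = 8/16)
Feature=1: H = 0.5436 bits (weight = 8/16)
H(Y|Feature) = (8/16)×0.9544 + (8/16)×0.5436 = 0.7490 bits

Information Gain = 0.9544 - 0.7490 = 0.2054 bits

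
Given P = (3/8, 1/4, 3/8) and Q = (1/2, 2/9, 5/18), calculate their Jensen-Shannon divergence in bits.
0.0123 bits

Jensen-Shannon divergence is:
JSD(P||Q) = 0.5 × D_KL(P||M) + 0.5 × D_KL(Q||M)
where M = 0.5 × (P + Q) is the mixture distribution.

M = 0.5 × (3/8, 1/4, 3/8) + 0.5 × (1/2, 2/9, 5/18) = (7/16, 0.236111, 0.326389)

D_KL(P||M) = 0.0123 bits
D_KL(Q||M) = 0.0123 bits

JSD(P||Q) = 0.5 × 0.0123 + 0.5 × 0.0123 = 0.0123 bits

Unlike KL divergence, JSD is symmetric and bounded: 0 ≤ JSD ≤ log(2).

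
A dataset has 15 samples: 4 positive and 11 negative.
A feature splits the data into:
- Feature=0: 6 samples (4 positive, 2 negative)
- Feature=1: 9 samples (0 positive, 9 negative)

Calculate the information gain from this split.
0.4693 bits

Information Gain = H(Y) - H(Y|Feature)

Before split:
P(positive) = 4/15 = 0.2667
H(Y) = 0.8366 bits

After split:
Feature=0: H = 0.9183 bits (weight = 6/15)
Feature=1: H = 0.0000 bits (weight = 9/15)
H(Y|Feature) = (6/15)×0.9183 + (9/15)×0.0000 = 0.3673 bits

Information Gain = 0.8366 - 0.3673 = 0.4693 bits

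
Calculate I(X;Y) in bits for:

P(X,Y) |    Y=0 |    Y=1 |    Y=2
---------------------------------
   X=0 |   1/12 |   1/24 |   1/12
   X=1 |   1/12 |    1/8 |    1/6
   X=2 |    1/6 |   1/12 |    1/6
0.0294 bits

Mutual information: I(X;Y) = H(X) + H(Y) - H(X,Y)

Marginals:
P(X) = (5/24, 3/8, 5/12), H(X) = 1.5284 bits
P(Y) = (1/3, 1/4, 5/12), H(Y) = 1.5546 bits

Joint entropy: H(X,Y) = 3.0535 bits

I(X;Y) = 1.5284 + 1.5546 - 3.0535 = 0.0294 bits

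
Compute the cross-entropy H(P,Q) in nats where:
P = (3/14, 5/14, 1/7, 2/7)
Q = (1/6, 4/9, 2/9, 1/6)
1.4004 nats

Cross-entropy: H(P,Q) = -Σ p(x) log q(x)

Alternatively: H(P,Q) = H(P) + D_KL(P||Q)
H(P) = 1.3337 nats
D_KL(P||Q) = 0.0666 nats

H(P,Q) = 1.3337 + 0.0666 = 1.4004 nats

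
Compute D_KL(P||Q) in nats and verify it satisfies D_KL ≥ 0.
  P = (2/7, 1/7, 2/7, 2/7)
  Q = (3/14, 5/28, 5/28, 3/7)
0.0688 nats

KL divergence satisfies the Gibbs inequality: D_KL(P||Q) ≥ 0 for all distributions P, Q.

D_KL(P||Q) = Σ p(x) log(p(x)/q(x))
Term by term:
  x=0: 2/7 × log_e[(2/7)/(3/14)] = 0.0822
  x=1: 1/7 × log_e[(1/7)/(5/28)] = -0.0319
  x=2: 2/7 × log_e[(2/7)/(5/28)] = 0.1343
  x=3: 2/7 × log_e[(2/7)/(3/7)] = -0.1158
D_KL(P||Q) = 0.0688 nats

D_KL(P||Q) = 0.0688 ≥ 0 ✓

This non-negativity is a fundamental property: relative entropy cannot be negative because it measures how different Q is from P.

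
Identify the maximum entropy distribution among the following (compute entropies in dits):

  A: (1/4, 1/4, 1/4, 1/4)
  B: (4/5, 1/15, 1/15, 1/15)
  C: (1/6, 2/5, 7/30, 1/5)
A

For a discrete distribution over n outcomes, entropy is maximized by the uniform distribution.

Computing entropies:
H(A) = 0.6021 dits
H(B) = 0.3127 dits
H(C) = 0.5761 dits

The uniform distribution (where all probabilities equal 1/4) achieves the maximum entropy of log_10(4) = 0.6021 dits.

Distribution A has the highest entropy.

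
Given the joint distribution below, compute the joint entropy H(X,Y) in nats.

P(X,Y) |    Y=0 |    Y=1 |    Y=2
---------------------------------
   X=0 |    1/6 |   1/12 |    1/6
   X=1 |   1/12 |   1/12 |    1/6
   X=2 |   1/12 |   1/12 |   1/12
2.1383 nats

Joint entropy is H(X,Y) = -Σ_{x,y} p(x,y) log p(x,y).

Summing over all non-zero entries:
H(X,Y) = -[1/6·log_e(1/6) + 1/12·log_e(1/12) + 1/6·log_e(1/6) + 1/12·log_e(1/12) + 1/12·log_e(1/12) + 1/6·log_e(1/6) + 1/12·log_e(1/12) + 1/12·log_e(1/12) + 1/12·log_e(1/12)]
H(X,Y) = 2.1383 nats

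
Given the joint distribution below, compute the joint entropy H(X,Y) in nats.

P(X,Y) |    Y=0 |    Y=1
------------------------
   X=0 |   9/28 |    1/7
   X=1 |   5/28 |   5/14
1.3182 nats

Joint entropy is H(X,Y) = -Σ_{x,y} p(x,y) log p(x,y).

Summing over all non-zero entries:
H(X,Y) = -[9/28·log_e(9/28) + 1/7·log_e(1/7) + 5/28·log_e(5/28) + 5/14·log_e(5/14)]
H(X,Y) = 1.3182 nats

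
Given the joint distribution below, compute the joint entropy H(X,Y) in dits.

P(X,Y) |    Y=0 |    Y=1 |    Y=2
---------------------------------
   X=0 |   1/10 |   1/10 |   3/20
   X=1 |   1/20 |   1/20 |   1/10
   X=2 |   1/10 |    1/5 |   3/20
0.9171 dits

Joint entropy is H(X,Y) = -Σ_{x,y} p(x,y) log p(x,y).

Summing over all non-zero entries:
H(X,Y) = -[1/10·log_10(1/10) + 1/10·log_10(1/10) + 3/20·log_10(3/20) + 1/20·log_10(1/20) + 1/20·log_10(1/20) + 1/10·log_10(1/10) + 1/10·log_10(1/10) + 1/5·log_10(1/5) + 3/20·log_10(3/20)]
H(X,Y) = 0.9171 dits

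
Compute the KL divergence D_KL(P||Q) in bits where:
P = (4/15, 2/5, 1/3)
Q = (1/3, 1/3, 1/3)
0.0194 bits

KL divergence: D_KL(P||Q) = Σ p(x) log(p(x)/q(x))

Computing term by term:
  x=0: 4/15 × log_2[(4/15)/(1/3)] = 4/15 × -0.3219 = -0.0858
  x=1: 2/5 × log_2[(2/5)/(1/3)] = 2/5 × 0.2630 = 0.1052
  x=2: 1/3 × log_2[(1/3)/(1/3)] = 1/3 × 0.0000 = 0.0000

D_KL(P||Q) = 0.0194 bits

Note: KL divergence is always non-negative and equals 0 iff P = Q.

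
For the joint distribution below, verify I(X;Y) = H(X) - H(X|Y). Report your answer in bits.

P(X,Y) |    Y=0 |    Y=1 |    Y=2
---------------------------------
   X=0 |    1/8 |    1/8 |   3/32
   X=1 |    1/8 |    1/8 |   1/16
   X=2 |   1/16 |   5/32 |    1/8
I(X;Y) = 0.0370 bits

Mutual information has multiple equivalent forms:
- I(X;Y) = H(X) - H(X|Y)
- I(X;Y) = H(Y) - H(Y|X)
- I(X;Y) = H(X) + H(Y) - H(X,Y)

Computing all quantities:
H(X) = 1.5835, H(Y) = 1.5671, H(X,Y) = 3.1136
H(X|Y) = 1.5466, H(Y|X) = 1.5301

Verification:
H(X) - H(X|Y) = 1.5835 - 1.5466 = 0.0370
H(Y) - H(Y|X) = 1.5671 - 1.5301 = 0.0370
H(X) + H(Y) - H(X,Y) = 1.5835 + 1.5671 - 3.1136 = 0.0370

All forms give I(X;Y) = 0.0370 bits. ✓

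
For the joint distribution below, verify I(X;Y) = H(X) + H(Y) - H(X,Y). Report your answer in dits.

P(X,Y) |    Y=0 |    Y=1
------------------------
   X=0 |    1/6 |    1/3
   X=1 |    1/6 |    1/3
I(X;Y) = 0.0000 dits

Mutual information has multiple equivalent forms:
- I(X;Y) = H(X) - H(X|Y)
- I(X;Y) = H(Y) - H(Y|X)
- I(X;Y) = H(X) + H(Y) - H(X,Y)

Computing all quantities:
H(X) = 0.3010, H(Y) = 0.2764, H(X,Y) = 0.5775
H(X|Y) = 0.3010, H(Y|X) = 0.2764

Verification:
H(X) - H(X|Y) = 0.3010 - 0.3010 = 0.0000
H(Y) - H(Y|X) = 0.2764 - 0.2764 = 0.0000
H(X) + H(Y) - H(X,Y) = 0.3010 + 0.2764 - 0.5775 = 0.0000

All forms give I(X;Y) = 0.0000 dits. ✓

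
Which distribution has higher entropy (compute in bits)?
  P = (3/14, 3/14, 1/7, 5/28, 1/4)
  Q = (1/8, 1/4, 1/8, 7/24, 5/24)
P

Computing entropies in bits:
H(P) = 2.2973
H(Q) = 2.2399

Distribution P has higher entropy.

Intuition: The distribution closer to uniform (more spread out) has higher entropy.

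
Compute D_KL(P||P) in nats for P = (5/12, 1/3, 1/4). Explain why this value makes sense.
0.0000 nats

KL divergence satisfies the Gibbs inequality: D_KL(P||Q) ≥ 0 for all distributions P, Q.

D_KL(P||Q) = Σ p(x) log(p(x)/q(x))
Each term is p(x) × log_e(p(x)/p(x)) = p(x) × log_e(1) = 0, so the sum is 0.
D_KL(P||Q) = 0.0000 nats

When P = Q, the KL divergence is exactly 0, as there is no 'divergence' between identical distributions.

This non-negativity is a fundamental property: relative entropy cannot be negative because it measures how different Q is from P.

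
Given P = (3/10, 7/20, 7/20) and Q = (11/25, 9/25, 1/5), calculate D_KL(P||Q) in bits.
0.1026 bits

KL divergence: D_KL(P||Q) = Σ p(x) log(p(x)/q(x))

Computing term by term:
  x=0: 3/10 × log_2[(3/10)/(11/25)] = 3/10 × -0.5525 = -0.1658
  x=1: 7/20 × log_2[(7/20)/(9/25)] = 7/20 × -0.0406 = -0.0142
  x=2: 7/20 × log_2[(7/20)/(1/5)] = 7/20 × 0.8074 = 0.2826

D_KL(P||Q) = 0.1026 bits

Note: KL divergence is always non-negative and equals 0 iff P = Q.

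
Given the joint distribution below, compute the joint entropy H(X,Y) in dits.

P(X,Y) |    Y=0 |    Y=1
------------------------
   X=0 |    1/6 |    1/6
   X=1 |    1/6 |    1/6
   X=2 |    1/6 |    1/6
0.7782 dits

Joint entropy is H(X,Y) = -Σ_{x,y} p(x,y) log p(x,y).

Summing over all non-zero entries:
H(X,Y) = -[1/6·log_10(1/6) + 1/6·log_10(1/6) + 1/6·log_10(1/6) + 1/6·log_10(1/6) + 1/6·log_10(1/6) + 1/6·log_10(1/6)]
H(X,Y) = 0.7782 dits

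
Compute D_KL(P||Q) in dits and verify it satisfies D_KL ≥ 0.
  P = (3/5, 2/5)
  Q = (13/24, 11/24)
0.0030 dits

KL divergence satisfies the Gibbs inequality: D_KL(P||Q) ≥ 0 for all distributions P, Q.

D_KL(P||Q) = Σ p(x) log(p(x)/q(x))
Term by term:
  x=0: 3/5 × log_10[(3/5)/(13/24)] = 0.0267
  x=1: 2/5 × log_10[(2/5)/(11/24)] = -0.0236
D_KL(P||Q) = 0.0030 dits

D_KL(P||Q) = 0.0030 ≥ 0 ✓

This non-negativity is a fundamental property: relative entropy cannot be negative because it measures how different Q is from P.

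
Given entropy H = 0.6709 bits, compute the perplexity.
1.5921

Perplexity is 2^H (or exp(H) for natural log).

H = 0.6709 bits
Perplexity = 2^0.6709 = 1.5921

Interpretation: The model's uncertainty is equivalent to choosing uniformly among 1.6 options.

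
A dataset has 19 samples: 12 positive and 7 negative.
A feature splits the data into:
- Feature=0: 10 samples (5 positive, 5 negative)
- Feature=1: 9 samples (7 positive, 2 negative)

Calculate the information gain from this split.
0.0611 bits

Information Gain = H(Y) - H(Y|Feature)

Before split:
P(positive) = 12/19 = 0.6316
H(Y) = 0.9495 bits

After split:
Feature=0: H = 1.0000 bits (weight = 10/19)
Feature=1: H = 0.7642 bits (weight = 9/19)
H(Y|Feature) = (10/19)×1.0000 + (9/19)×0.7642 = 0.8883 bits

Information Gain = 0.9495 - 0.8883 = 0.0611 bits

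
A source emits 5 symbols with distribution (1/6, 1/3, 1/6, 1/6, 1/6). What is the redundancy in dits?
0.0212 dits

Redundancy measures how far a source is from maximum entropy:
R = H_max - H(X)

Maximum entropy for 5 symbols: H_max = log_10(5) = 0.6990 dits
Actual entropy: H(X) = 0.6778 dits
Redundancy: R = 0.6990 - 0.6778 = 0.0212 dits

This redundancy represents potential for compression: the source could be compressed by 0.0212 dits per symbol.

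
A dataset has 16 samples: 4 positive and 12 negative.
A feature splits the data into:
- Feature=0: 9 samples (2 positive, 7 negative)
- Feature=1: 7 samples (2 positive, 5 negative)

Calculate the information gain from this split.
0.0038 bits

Information Gain = H(Y) - H(Y|Feature)

Before split:
P(positive) = 4/16 = 0.2500
H(Y) = 0.8113 bits

After split:
Feature=0: H = 0.7642 bits (weight = 9/16)
Feature=1: H = 0.8631 bits (weight = 7/16)
H(Y|Feature) = (9/16)×0.7642 + (7/16)×0.8631 = 0.8075 bits

Information Gain = 0.8113 - 0.8075 = 0.0038 bits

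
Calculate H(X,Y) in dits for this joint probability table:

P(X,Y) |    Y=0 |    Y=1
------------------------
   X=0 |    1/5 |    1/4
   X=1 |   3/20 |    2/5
0.5731 dits

Joint entropy is H(X,Y) = -Σ_{x,y} p(x,y) log p(x,y).

Summing over all non-zero entries:
H(X,Y) = -[1/5·log_10(1/5) + 1/4·log_10(1/4) + 3/20·log_10(3/20) + 2/5·log_10(2/5)]
H(X,Y) = 0.5731 dits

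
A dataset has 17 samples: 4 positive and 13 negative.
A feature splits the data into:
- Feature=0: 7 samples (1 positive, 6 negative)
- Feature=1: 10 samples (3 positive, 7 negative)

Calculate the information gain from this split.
0.0251 bits

Information Gain = H(Y) - H(Y|Feature)

Before split:
P(positive) = 4/17 = 0.2353
H(Y) = 0.7871 bits

After split:
Feature=0: H = 0.5917 bits (weight = 7/17)
Feature=1: H = 0.8813 bits (weight = 10/17)
H(Y|Feature) = (7/17)×0.5917 + (10/17)×0.8813 = 0.7620 bits

Information Gain = 0.7871 - 0.7620 = 0.0251 bits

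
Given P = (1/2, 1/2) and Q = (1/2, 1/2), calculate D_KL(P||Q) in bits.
0.0000 bits

KL divergence: D_KL(P||Q) = Σ p(x) log(p(x)/q(x))

Computing term by term:
  x=0: 1/2 × log_2[(1/2)/(1/2)] = 1/2 × 0.0000 = 0.0000
  x=1: 1/2 × log_2[(1/2)/(1/2)] = 1/2 × 0.0000 = 0.0000

D_KL(P||Q) = 0.0000 bits

Note: KL divergence is always non-negative and equals 0 iff P = Q.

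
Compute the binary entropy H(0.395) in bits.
0.9680 bits

The binary entropy function is:
H(p) = -p log(p) - (1-p) log(1-p)

H(0.395) = -0.395 × log_2(0.395) - 0.605 × log_2(0.605)
H(0.395) = 0.9680 bits

Note: Binary entropy is maximized at p=0.5 (H=1 bit) and minimized at p=0 or p=1 (H=0).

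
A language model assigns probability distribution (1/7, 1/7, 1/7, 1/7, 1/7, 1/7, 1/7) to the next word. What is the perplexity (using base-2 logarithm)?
7.0000

Perplexity is 2^H (or exp(H) for natural log).

First, H = -Σ p log p = 2.8074 bits
Perplexity = 2^2.8074 = 7.0000

Interpretation: The model's uncertainty is equivalent to choosing uniformly among 7.0 options.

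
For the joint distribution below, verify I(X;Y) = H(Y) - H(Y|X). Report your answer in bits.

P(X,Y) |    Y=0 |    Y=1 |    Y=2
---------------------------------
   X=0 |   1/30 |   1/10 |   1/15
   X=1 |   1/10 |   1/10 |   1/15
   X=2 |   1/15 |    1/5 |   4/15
I(X;Y) = 0.0641 bits

Mutual information has multiple equivalent forms:
- I(X;Y) = H(X) - H(X|Y)
- I(X;Y) = H(Y) - H(Y|X)
- I(X;Y) = H(X) + H(Y) - H(X,Y)

Computing all quantities:
H(X) = 1.4566, H(Y) = 1.5219, H(X,Y) = 2.9144
H(X|Y) = 1.3925, H(Y|X) = 1.4578

Verification:
H(X) - H(X|Y) = 1.4566 - 1.3925 = 0.0641
H(Y) - H(Y|X) = 1.5219 - 1.4578 = 0.0641
H(X) + H(Y) - H(X,Y) = 1.4566 + 1.5219 - 2.9144 = 0.0641

All forms give I(X;Y) = 0.0641 bits. ✓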